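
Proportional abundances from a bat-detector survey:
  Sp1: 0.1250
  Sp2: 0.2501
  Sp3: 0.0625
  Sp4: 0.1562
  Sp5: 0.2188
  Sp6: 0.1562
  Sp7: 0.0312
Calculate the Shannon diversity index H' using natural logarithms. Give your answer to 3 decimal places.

Each pᵢ ln pᵢ term (working shown to 5 dp, full precision carried): 0.125×(-2.07944)=-0.25993, 0.2501×(-1.38589)=-0.34661, 0.0625×(-2.77259)=-0.17329, 0.1562×(-1.85662)=-0.29000, 0.2188×(-1.51960)=-0.33249, 0.1562×(-1.85662)=-0.29000, 0.0312×(-3.46734)=-0.10818.
Sum = -1.80051, so H' = 1.801.

1.801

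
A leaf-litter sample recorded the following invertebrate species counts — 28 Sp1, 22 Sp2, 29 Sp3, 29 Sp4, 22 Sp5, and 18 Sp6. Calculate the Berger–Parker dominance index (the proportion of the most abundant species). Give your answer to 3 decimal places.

Total N = 28+22+29+29+22+18 = 148, so the proportions are 0.18919, 0.14865, 0.19595, 0.19595, 0.14865, 0.12162 (working shown to 5 dp, full precision carried).
The largest proportion is 0.19595, i.e. d = 0.196 to 3 decimal places.

0.196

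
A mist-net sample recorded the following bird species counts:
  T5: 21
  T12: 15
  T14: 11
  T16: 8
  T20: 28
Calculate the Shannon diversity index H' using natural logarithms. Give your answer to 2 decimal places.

1.52

Total N = 21+15+11+8+28 = 83, so the proportions are 0.253, 0.1807, 0.1325, 0.0964, 0.3373 (working shown to 4 dp, full precision carried).
Each pᵢ ln pᵢ term: 0.253×(-1.3743)=-0.3477, 0.1807×(-1.7108)=-0.3092, 0.1325×(-2.0209)=-0.2678, 0.0964×(-2.3394)=-0.2255, 0.3373×(-1.0866)=-0.3666.
Sum = -1.5168, so H' = 1.52.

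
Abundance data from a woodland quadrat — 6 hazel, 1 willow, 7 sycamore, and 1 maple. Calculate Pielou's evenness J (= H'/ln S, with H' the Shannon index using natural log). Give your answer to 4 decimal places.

0.7814

Total N = 6+1+7+1 = 15, so the proportions are 0.4, 0.066667, 0.466667, 0.066667 (working shown to 6 dp, full precision carried).
H' = −Σ pᵢ ln pᵢ = −((-0.366516) + (-0.180537) + (-0.355665) + (-0.180537)) = 1.083255.
With S = 4 species, ln S = 1.386294, so J = 1.083255/1.386294 = 0.781403, i.e. 0.7814 to 4 decimal places.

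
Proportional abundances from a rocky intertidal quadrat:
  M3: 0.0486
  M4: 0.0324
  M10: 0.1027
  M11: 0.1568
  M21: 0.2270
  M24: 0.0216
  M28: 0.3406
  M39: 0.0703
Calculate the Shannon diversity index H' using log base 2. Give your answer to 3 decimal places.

Each pᵢ log₂ pᵢ term (working shown to 5 dp, full precision carried): 0.0486×(-4.36290)=-0.21204, 0.0324×(-4.94786)=-0.16031, 0.1027×(-3.28349)=-0.33721, 0.1568×(-2.67300)=-0.41913, 0.227×(-2.13924)=-0.48561, 0.0216×(-5.53282)=-0.11951, 0.3406×(-1.55385)=-0.52924, 0.0703×(-3.83033)=-0.26927.
Sum = -2.53232, so H' = 2.532.

2.532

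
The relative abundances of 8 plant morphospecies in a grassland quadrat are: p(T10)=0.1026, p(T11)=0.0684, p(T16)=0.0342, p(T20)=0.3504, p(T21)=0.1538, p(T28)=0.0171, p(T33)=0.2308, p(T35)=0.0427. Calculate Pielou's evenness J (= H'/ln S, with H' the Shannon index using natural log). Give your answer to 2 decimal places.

H' = −Σ pᵢ ln pᵢ = −((-0.2336) + (-0.1835) + (-0.1154) + (-0.3675) + (-0.2879) + (-0.0696) + (-0.3384) + (-0.1347)) = 1.7305 (working shown to 4 dp, full precision carried).
With S = 8 species, ln S = 2.0794, so J = 1.7305/2.0794 = 0.8322, i.e. 0.83 to 2 decimal places.

0.83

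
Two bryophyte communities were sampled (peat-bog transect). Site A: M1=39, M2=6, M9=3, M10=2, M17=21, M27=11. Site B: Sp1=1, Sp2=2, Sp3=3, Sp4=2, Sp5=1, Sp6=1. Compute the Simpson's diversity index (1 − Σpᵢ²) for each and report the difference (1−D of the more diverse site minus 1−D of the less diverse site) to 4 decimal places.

Site A: N=82, proportions 0.47561, 0.073171, 0.036585, 0.02439, 0.256098, 0.134146, giving 1−D = 0.682927 (working shown to 6 dp, full precision carried).
Site B: N=10, proportions 0.1, 0.2, 0.3, 0.2, 0.1, 0.1, giving 1−D = 0.800000.
Difference = |0.682927 − 0.800000| = 0.117073, i.e. 0.1171 to 4 decimal places.

0.1171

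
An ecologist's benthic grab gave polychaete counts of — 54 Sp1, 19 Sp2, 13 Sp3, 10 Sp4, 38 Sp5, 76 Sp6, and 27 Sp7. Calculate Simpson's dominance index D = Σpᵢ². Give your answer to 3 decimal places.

0.205

Total N = 54+19+13+10+38+76+27 = 237, so the proportions are 0.22785, 0.08017, 0.05485, 0.04219, 0.16034, 0.32068, 0.11392 (working shown to 5 dp, full precision carried).
D = 0.22785² + 0.08017² + 0.05485² + 0.04219² + 0.16034² + 0.32068² + 0.11392² = 0.05191 + 0.00643 + 0.00301 + 0.00178 + 0.02571 + 0.10283 + 0.01298 = 0.20465.
To 3 decimal places, D = 0.205.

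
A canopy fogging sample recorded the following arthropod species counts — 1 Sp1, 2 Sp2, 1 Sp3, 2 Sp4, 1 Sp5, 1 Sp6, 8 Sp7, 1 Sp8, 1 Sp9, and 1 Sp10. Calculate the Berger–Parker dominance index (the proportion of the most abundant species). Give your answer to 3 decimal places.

0.421

Total N = 1+2+1+2+1+1+8+1+1+1 = 19, so the proportions are 0.05263, 0.10526, 0.05263, 0.10526, 0.05263, 0.05263, 0.42105, 0.05263, 0.05263, 0.05263 (working shown to 5 dp, full precision carried).
The largest proportion is 0.42105, i.e. d = 0.421 to 3 decimal places.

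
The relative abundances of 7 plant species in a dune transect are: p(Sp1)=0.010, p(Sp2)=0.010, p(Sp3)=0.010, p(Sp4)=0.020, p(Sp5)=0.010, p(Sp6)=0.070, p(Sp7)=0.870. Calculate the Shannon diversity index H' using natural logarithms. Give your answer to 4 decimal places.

Each pᵢ ln pᵢ term (working shown to 6 dp, full precision carried): 0.01×(-4.605170)=-0.046052, 0.01×(-4.605170)=-0.046052, 0.01×(-4.605170)=-0.046052, 0.02×(-3.912023)=-0.078240, 0.01×(-4.605170)=-0.046052, 0.07×(-2.659260)=-0.186148, 0.87×(-0.139262)=-0.121158.
Sum = -0.569753, so H' = 0.5698.

0.5698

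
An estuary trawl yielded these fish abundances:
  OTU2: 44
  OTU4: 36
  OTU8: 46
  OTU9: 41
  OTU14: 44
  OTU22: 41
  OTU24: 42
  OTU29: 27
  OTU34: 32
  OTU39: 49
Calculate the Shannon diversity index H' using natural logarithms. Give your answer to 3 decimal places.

Total N = 44+36+46+41+44+41+42+27+32+49 = 402, so the proportions are 0.10945, 0.08955, 0.11443, 0.10199, 0.10945, 0.10199, 0.10448, 0.06716, 0.0796, 0.12189 (working shown to 5 dp, full precision carried).
Each pᵢ ln pᵢ term: 0.10945×(-2.21226)=-0.24214, 0.08955×(-2.41293)=-0.21608, 0.11443×(-2.16781)=-0.24806, 0.10199×(-2.28288)=-0.23283, 0.10945×(-2.21226)=-0.24214, 0.10199×(-2.28288)=-0.23283, 0.10448×(-2.25878)=-0.23599, 0.06716×(-2.70062)=-0.18138, 0.0796×(-2.53072)=-0.20145, 0.12189×(-2.10463)=-0.25653.
Sum = -2.28944, so H' = 2.289.

2.289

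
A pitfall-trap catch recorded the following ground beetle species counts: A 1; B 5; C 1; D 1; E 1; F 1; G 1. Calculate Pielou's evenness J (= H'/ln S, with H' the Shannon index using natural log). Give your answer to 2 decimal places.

0.86

Total N = 1+5+1+1+1+1+1 = 11, so the proportions are 0.0909, 0.4545, 0.0909, 0.0909, 0.0909, 0.0909, 0.0909 (working shown to 4 dp, full precision carried).
H' = −Σ pᵢ ln pᵢ = −((-0.2180) + (-0.3584) + (-0.2180) + (-0.2180) + (-0.2180) + (-0.2180) + (-0.2180)) = 1.6663.
With S = 7 species, ln S = 1.9459, so J = 1.6663/1.9459 = 0.8563, i.e. 0.86 to 2 decimal places.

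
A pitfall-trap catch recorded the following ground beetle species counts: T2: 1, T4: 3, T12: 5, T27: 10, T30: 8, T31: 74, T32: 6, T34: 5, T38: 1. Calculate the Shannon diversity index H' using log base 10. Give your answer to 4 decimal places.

0.5607

Total N = 1+3+5+10+8+74+6+5+1 = 113, so the proportions are 0.00885, 0.026549, 0.044248, 0.088496, 0.070796, 0.654867, 0.053097, 0.044248, 0.00885 (working shown to 6 dp, full precision carried).
Each pᵢ log₁₀ pᵢ term: 0.00885×(-2.053078)=-0.018169, 0.026549×(-1.575957)=-0.041840, 0.044248×(-1.354108)=-0.059916, 0.088496×(-1.053078)=-0.093193, 0.070796×(-1.149988)=-0.081415, 0.654867×(-0.183847)=-0.120395, 0.053097×(-1.274927)=-0.067695, 0.044248×(-1.354108)=-0.059916, 0.00885×(-2.053078)=-0.018169.
Sum = -0.560708, so H' = 0.5607.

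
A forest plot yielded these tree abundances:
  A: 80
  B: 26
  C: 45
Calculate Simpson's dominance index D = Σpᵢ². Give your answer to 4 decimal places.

0.3991

Total N = 80+26+45 = 151, so the proportions are 0.529801, 0.172185, 0.298013 (working shown to 6 dp, full precision carried).
D = 0.529801² + 0.172185² + 0.298013² = 0.280689 + 0.029648 + 0.088812 = 0.399149.
To 4 decimal places, D = 0.3991.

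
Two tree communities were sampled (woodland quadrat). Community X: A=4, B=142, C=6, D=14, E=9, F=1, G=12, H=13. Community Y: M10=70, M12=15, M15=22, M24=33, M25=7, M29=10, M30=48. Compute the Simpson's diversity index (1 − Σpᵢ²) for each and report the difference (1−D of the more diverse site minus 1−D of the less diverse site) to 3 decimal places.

Community X: N=201, proportions 0.0199, 0.70647, 0.02985, 0.06965, 0.04478, 0.00498, 0.0597, 0.06468, giving 1−D = 0.48499 (working shown to 5 dp, full precision carried).
Community Y: N=205, proportions 0.34146, 0.07317, 0.10732, 0.16098, 0.03415, 0.04878, 0.23415, giving 1−D = 0.78225.
Difference = |0.48499 − 0.78225| = 0.29726, i.e. 0.297 to 3 decimal places.

0.297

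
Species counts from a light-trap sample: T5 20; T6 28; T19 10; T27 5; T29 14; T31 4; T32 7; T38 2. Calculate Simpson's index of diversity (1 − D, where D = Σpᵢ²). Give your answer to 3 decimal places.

Total N = 20+28+10+5+14+4+7+2 = 90, so the proportions are 0.22222, 0.31111, 0.11111, 0.05556, 0.15556, 0.04444, 0.07778, 0.02222 (working shown to 5 dp, full precision carried).
D = 0.22222² + 0.31111² + 0.11111² + 0.05556² + 0.15556² + 0.04444² + 0.07778² + 0.02222² = 0.04938 + 0.09679 + 0.01235 + 0.00309 + 0.02420 + 0.00198 + 0.00605 + 0.00049 = 0.19432.
So 1 − D = 0.80568, i.e. 0.806 to 3 decimal places.

0.806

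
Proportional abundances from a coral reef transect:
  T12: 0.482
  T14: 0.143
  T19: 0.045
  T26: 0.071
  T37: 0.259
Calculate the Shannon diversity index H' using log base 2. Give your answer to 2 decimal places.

1.89

Each pᵢ log₂ pᵢ term (working shown to 4 dp, full precision carried): 0.482×(-1.0529)=-0.5075, 0.143×(-2.8059)=-0.4012, 0.045×(-4.4739)=-0.2013, 0.071×(-3.8160)=-0.2709, 0.259×(-1.9490)=-0.5048.
Sum = -1.8858, so H' = 1.89.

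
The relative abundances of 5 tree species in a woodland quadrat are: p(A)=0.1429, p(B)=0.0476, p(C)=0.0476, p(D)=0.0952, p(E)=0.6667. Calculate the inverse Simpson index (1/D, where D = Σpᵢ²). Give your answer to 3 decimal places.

2.090

D = 0.1429² + 0.0476² + 0.0476² + 0.0952² + 0.6667² = 0.020420 + 0.002266 + 0.002266 + 0.009063 + 0.444489 = 0.478504 (working shown to 6 dp, full precision carried).
So 1/D = 2.08985, i.e. 2.090 to 3 decimal places.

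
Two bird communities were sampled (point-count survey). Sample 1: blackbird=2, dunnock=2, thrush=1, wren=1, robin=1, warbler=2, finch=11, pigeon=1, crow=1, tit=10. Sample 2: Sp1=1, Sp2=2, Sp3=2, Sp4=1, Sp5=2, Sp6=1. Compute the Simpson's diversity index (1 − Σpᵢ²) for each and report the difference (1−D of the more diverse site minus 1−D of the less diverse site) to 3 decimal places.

0.047

Sample 1: N=32, proportions 0.0625, 0.0625, 0.03125, 0.03125, 0.03125, 0.0625, 0.34375, 0.03125, 0.03125, 0.3125, giving 1−D = 0.767578 (working shown to 6 dp, full precision carried).
Sample 2: N=9, proportions 0.111111, 0.222222, 0.222222, 0.111111, 0.222222, 0.111111, giving 1−D = 0.814815.
Difference = |0.767578 − 0.814815| = 0.047237, i.e. 0.047 to 3 decimal places.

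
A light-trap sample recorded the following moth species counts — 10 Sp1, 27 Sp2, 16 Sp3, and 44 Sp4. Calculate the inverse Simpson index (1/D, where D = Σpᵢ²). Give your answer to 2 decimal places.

3.11

Total N = 10+27+16+44 = 97, so the proportions are 0.10309, 0.27835, 0.16495, 0.45361 (working shown to 5 dp, full precision carried).
D = 0.10309² + 0.27835² + 0.16495² + 0.45361² = 0.01063 + 0.07748 + 0.02721 + 0.20576 = 0.32108.
So 1/D = 3.1145, i.e. 3.11 to 2 decimal places.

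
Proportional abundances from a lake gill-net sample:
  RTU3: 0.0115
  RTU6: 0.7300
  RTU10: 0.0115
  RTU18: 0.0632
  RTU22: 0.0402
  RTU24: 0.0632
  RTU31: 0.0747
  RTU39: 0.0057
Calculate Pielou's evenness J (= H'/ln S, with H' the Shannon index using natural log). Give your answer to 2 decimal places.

H' = −Σ pᵢ ln pᵢ = −((-0.0514) + (-0.2297) + (-0.0514) + (-0.1745) + (-0.1292) + (-0.1745) + (-0.1938) + (-0.0295)) = 1.0339 (working shown to 4 dp, full precision carried).
With S = 8 species, ln S = 2.0794, so J = 1.0339/2.0794 = 0.4972, i.e. 0.50 to 2 decimal places.

0.50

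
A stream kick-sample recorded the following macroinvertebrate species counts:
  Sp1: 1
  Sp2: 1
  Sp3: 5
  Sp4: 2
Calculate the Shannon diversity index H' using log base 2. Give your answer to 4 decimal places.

Total N = 1+1+5+2 = 9, so the proportions are 0.111111, 0.111111, 0.555556, 0.222222 (working shown to 6 dp, full precision carried).
Each pᵢ log₂ pᵢ term: 0.111111×(-3.169925)=-0.352214, 0.111111×(-3.169925)=-0.352214, 0.555556×(-0.847997)=-0.471109, 0.222222×(-2.169925)=-0.482206.
Sum = -1.657743, so H' = 1.6577.

1.6577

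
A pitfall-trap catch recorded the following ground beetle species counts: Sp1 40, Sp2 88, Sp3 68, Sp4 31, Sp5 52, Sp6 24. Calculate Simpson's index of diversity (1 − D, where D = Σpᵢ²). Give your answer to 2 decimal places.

Total N = 40+88+68+31+52+24 = 303, so the proportions are 0.132, 0.2904, 0.2244, 0.1023, 0.1716, 0.0792 (working shown to 4 dp, full precision carried).
D = 0.132² + 0.2904² + 0.2244² + 0.1023² + 0.1716² + 0.0792² = 0.0174 + 0.0843 + 0.0504 + 0.0105 + 0.0295 + 0.0063 = 0.1983.
So 1 − D = 0.8017, i.e. 0.80 to 2 decimal places.

0.80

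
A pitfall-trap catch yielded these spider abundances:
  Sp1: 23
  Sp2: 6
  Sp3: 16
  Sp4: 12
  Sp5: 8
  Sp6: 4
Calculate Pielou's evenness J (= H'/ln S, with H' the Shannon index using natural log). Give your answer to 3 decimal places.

0.913

Total N = 23+6+16+12+8+4 = 69, so the proportions are 0.33333, 0.08696, 0.23188, 0.17391, 0.11594, 0.05797 (working shown to 5 dp, full precision carried).
H' = −Σ pᵢ ln pᵢ = −((-0.36620) + (-0.21238) + (-0.33890) + (-0.30421) + (-0.24982) + (-0.16509)) = 1.63660.
With S = 6 species, ln S = 1.79176, so J = 1.63660/1.79176 = 0.91340, i.e. 0.913 to 3 decimal places.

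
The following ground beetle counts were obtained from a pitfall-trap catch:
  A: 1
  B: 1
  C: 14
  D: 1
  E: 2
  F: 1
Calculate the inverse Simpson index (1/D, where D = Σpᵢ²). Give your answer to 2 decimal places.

Total N = 1+1+14+1+2+1 = 20, so the proportions are 0.05, 0.05, 0.7, 0.05, 0.1, 0.05 (working shown to 5 dp, full precision carried).
D = 0.05² + 0.05² + 0.7² + 0.05² + 0.1² + 0.05² = 0.00250 + 0.00250 + 0.49000 + 0.00250 + 0.01000 + 0.00250 = 0.51000.
So 1/D = 1.9608, i.e. 1.96 to 2 decimal places.

1.96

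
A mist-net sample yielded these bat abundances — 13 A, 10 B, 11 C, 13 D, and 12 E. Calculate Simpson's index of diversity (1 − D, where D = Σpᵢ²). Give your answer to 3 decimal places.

Total N = 13+10+11+13+12 = 59, so the proportions are 0.22034, 0.16949, 0.18644, 0.22034, 0.20339 (working shown to 5 dp, full precision carried).
D = 0.22034² + 0.16949² + 0.18644² + 0.22034² + 0.20339² = 0.04855 + 0.02873 + 0.03476 + 0.04855 + 0.04137 = 0.20195.
So 1 − D = 0.79805, i.e. 0.798 to 3 decimal places.

0.798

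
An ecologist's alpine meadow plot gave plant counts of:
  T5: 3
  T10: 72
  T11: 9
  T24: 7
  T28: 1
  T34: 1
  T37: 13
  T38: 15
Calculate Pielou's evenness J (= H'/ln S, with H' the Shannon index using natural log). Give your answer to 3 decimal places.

0.643

Total N = 3+72+9+7+1+1+13+15 = 121, so the proportions are 0.02479, 0.59504, 0.07438, 0.05785, 0.00826, 0.00826, 0.10744, 0.12397 (working shown to 5 dp, full precision carried).
H' = −Σ pᵢ ln pᵢ = −((-0.09167) + (-0.30890) + (-0.19328) + (-0.16487) + (-0.03963) + (-0.03963) + (-0.23968) + (-0.25881)) = 1.33647.
With S = 8 species, ln S = 2.07944, so J = 1.33647/2.07944 = 0.64271, i.e. 0.643 to 3 decimal places.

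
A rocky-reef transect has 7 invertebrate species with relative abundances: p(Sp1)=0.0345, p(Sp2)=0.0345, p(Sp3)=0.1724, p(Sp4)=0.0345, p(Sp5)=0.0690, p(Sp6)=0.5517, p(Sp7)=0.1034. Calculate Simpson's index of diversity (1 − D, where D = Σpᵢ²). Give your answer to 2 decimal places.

0.65

D = 0.0345² + 0.0345² + 0.1724² + 0.0345² + 0.069² + 0.5517² + 0.1034² = 0.0012 + 0.0012 + 0.0297 + 0.0012 + 0.0048 + 0.3044 + 0.0107 = 0.3531 (working shown to 4 dp, full precision carried).
So 1 − D = 0.6469, i.e. 0.65 to 2 decimal places.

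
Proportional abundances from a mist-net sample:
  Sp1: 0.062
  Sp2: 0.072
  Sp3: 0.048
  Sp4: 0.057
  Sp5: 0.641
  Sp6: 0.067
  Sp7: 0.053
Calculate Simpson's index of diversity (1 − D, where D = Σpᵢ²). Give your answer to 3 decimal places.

D = 0.062² + 0.072² + 0.048² + 0.057² + 0.641² + 0.067² + 0.053² = 0.00384 + 0.00518 + 0.00230 + 0.00325 + 0.41088 + 0.00449 + 0.00281 = 0.43276 (working shown to 5 dp, full precision carried).
So 1 − D = 0.56724, i.e. 0.567 to 3 decimal places.

0.567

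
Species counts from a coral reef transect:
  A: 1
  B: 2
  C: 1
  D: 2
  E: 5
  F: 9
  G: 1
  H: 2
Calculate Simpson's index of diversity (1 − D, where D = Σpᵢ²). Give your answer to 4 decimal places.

Total N = 1+2+1+2+5+9+1+2 = 23, so the proportions are 0.043478, 0.086957, 0.043478, 0.086957, 0.217391, 0.391304, 0.043478, 0.086957 (working shown to 6 dp, full precision carried).
D = 0.043478² + 0.086957² + 0.043478² + 0.086957² + 0.217391² + 0.391304² + 0.043478² + 0.086957² = 0.001890 + 0.007561 + 0.001890 + 0.007561 + 0.047259 + 0.153119 + 0.001890 + 0.007561 = 0.228733.
So 1 − D = 0.771267, i.e. 0.7713 to 4 decimal places.

0.7713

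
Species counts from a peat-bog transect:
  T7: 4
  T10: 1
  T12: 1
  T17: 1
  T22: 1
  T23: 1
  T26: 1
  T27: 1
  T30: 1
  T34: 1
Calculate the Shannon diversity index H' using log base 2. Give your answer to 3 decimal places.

3.085

Total N = 4+1+1+1+1+1+1+1+1+1 = 13, so the proportions are 0.30769, 0.07692, 0.07692, 0.07692, 0.07692, 0.07692, 0.07692, 0.07692, 0.07692, 0.07692 (working shown to 5 dp, full precision carried).
Each pᵢ log₂ pᵢ term: 0.30769×(-1.70044)=-0.52321, 0.07692×(-3.70044)=-0.28465, 0.07692×(-3.70044)=-0.28465, 0.07692×(-3.70044)=-0.28465, 0.07692×(-3.70044)=-0.28465, 0.07692×(-3.70044)=-0.28465, 0.07692×(-3.70044)=-0.28465, 0.07692×(-3.70044)=-0.28465, 0.07692×(-3.70044)=-0.28465, 0.07692×(-3.70044)=-0.28465.
Sum = -3.08506, so H' = 3.085.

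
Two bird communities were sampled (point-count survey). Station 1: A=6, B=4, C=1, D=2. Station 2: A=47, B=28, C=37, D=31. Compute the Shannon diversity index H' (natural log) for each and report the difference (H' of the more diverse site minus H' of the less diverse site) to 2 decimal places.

0.16

Station 1: N=13, proportions 0.4615, 0.3077, 0.0769, 0.1538, giving H' = 1.2048 (working shown to 4 dp, full precision carried).
Station 2: N=143, proportions 0.3287, 0.1958, 0.2587, 0.2168, giving H' = 1.3662.
Difference = |1.2048 − 1.3662| = 0.1614, i.e. 0.16 to 2 decimal places.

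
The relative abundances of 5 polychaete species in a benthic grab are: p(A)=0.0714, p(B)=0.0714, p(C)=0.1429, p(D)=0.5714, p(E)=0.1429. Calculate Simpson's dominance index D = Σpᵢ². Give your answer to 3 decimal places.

D = 0.0714² + 0.0714² + 0.1429² + 0.5714² + 0.1429² = 0.00510 + 0.00510 + 0.02042 + 0.32650 + 0.02042 = 0.37753 (working shown to 5 dp, full precision carried).
To 3 decimal places, D = 0.378.

0.378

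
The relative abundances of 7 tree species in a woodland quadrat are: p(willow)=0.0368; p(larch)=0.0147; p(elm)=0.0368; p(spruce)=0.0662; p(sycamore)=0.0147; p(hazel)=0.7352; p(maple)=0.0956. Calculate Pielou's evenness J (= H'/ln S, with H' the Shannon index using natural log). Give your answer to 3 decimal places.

0.513

H' = −Σ pᵢ ln pᵢ = −((-0.12152) + (-0.06203) + (-0.12152) + (-0.17974) + (-0.06203) + (-0.22616) + (-0.22443)) = 0.99744 (working shown to 5 dp, full precision carried).
With S = 7 species, ln S = 1.94591, so J = 0.99744/1.94591 = 0.51258, i.e. 0.513 to 3 decimal places.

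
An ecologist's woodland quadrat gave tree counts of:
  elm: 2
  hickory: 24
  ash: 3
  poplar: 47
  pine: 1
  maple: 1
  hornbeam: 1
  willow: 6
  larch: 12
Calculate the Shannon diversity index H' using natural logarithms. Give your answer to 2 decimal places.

1.46

Total N = 2+24+3+47+1+1+1+6+12 = 97, so the proportions are 0.0206, 0.2474, 0.0309, 0.4845, 0.0103, 0.0103, 0.0103, 0.0619, 0.1237 (working shown to 4 dp, full precision carried).
Each pᵢ ln pᵢ term: 0.0206×(-3.8816)=-0.0800, 0.2474×(-1.3967)=-0.3456, 0.0309×(-3.4761)=-0.1075, 0.4845×(-0.7246)=-0.3511, 0.0103×(-4.5747)=-0.0472, 0.0103×(-4.5747)=-0.0472, 0.0103×(-4.5747)=-0.0472, 0.0619×(-2.7830)=-0.1721, 0.1237×(-2.0898)=-0.2585.
Sum = -1.4563, so H' = 1.46.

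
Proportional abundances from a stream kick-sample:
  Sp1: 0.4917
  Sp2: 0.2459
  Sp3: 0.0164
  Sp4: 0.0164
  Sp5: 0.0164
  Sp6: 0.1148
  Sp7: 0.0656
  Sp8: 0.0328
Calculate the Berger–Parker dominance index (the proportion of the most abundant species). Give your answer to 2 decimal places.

0.49

The largest proportion is 0.4917, i.e. d = 0.49 to 2 decimal places.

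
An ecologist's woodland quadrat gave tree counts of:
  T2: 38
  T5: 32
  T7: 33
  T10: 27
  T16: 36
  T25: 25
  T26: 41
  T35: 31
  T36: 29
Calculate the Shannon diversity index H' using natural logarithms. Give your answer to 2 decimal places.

Total N = 38+32+33+27+36+25+41+31+29 = 292, so the proportions are 0.1301, 0.1096, 0.113, 0.0925, 0.1233, 0.0856, 0.1404, 0.1062, 0.0993 (working shown to 4 dp, full precision carried).
Each pᵢ ln pᵢ term: 0.1301×(-2.0392)=-0.2654, 0.1096×(-2.2110)=-0.2423, 0.113×(-2.1802)=-0.2464, 0.0925×(-2.3809)=-0.2202, 0.1233×(-2.0932)=-0.2581, 0.0856×(-2.4579)=-0.2104, 0.1404×(-1.9632)=-0.2757, 0.1062×(-2.2428)=-0.2381, 0.0993×(-2.3095)=-0.2294.
Sum = -2.1858, so H' = 2.19.

2.19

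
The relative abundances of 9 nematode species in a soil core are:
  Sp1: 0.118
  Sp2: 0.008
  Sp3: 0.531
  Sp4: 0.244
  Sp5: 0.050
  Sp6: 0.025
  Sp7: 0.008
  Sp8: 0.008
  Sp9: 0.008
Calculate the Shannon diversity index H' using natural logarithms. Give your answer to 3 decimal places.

Each pᵢ ln pᵢ term (working shown to 5 dp, full precision carried): 0.118×(-2.13707)=-0.25217, 0.008×(-4.82831)=-0.03863, 0.531×(-0.63299)=-0.33612, 0.244×(-1.41059)=-0.34418, 0.05×(-2.99573)=-0.14979, 0.025×(-3.68888)=-0.09222, 0.008×(-4.82831)=-0.03863, 0.008×(-4.82831)=-0.03863, 0.008×(-4.82831)=-0.03863.
Sum = -1.32899, so H' = 1.329.

1.329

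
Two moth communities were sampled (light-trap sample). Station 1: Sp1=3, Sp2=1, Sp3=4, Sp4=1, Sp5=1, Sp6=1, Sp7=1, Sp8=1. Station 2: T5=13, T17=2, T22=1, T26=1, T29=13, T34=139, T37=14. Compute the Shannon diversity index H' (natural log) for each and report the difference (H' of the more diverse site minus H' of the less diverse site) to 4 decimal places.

Station 1: N=13, proportions 0.2307692, 0.0769231, 0.3076923, 0.0769231, 0.0769231, 0.0769231, 0.0769231, 0.0769231, giving H' = 1.8848713 (working shown to 7 dp, full precision carried).
Station 2: N=183, proportions 0.0710383, 0.010929, 0.0054645, 0.0054645, 0.0710383, 0.7595628, 0.0765027, giving H' = 0.8875536.
Difference = |1.8848713 − 0.8875536| = 0.9973177, i.e. 0.9973 to 4 decimal places.

0.9973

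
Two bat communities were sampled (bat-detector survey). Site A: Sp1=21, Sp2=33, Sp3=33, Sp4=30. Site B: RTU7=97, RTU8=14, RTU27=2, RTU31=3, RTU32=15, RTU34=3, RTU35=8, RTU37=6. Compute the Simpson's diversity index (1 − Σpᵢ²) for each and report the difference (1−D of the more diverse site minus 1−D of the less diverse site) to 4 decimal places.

Site A: N=117, proportions 0.1794872, 0.2820513, 0.2820513, 0.2564103, giving 1−D = 0.7429323 (working shown to 7 dp, full precision carried).
Site B: N=148, proportions 0.6554054, 0.0945946, 0.0135135, 0.0202703, 0.1013514, 0.0202703, 0.0540541, 0.0405405, giving 1−D = 0.5456538.
Difference = |0.7429323 − 0.5456538| = 0.1972785, i.e. 0.1973 to 4 decimal places.

0.1973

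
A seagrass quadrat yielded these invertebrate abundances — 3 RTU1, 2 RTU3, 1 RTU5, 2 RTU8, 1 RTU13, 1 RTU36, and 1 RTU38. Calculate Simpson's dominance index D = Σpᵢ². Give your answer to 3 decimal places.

Total N = 3+2+1+2+1+1+1 = 11, so the proportions are 0.27273, 0.18182, 0.09091, 0.18182, 0.09091, 0.09091, 0.09091 (working shown to 5 dp, full precision carried).
D = 0.27273² + 0.18182² + 0.09091² + 0.18182² + 0.09091² + 0.09091² + 0.09091² = 0.07438 + 0.03306 + 0.00826 + 0.03306 + 0.00826 + 0.00826 + 0.00826 = 0.17355.
To 3 decimal places, D = 0.174.

0.174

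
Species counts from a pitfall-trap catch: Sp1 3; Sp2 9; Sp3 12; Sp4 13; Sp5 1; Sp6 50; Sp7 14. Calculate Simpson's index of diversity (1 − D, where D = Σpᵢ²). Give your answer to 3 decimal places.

Total N = 3+9+12+13+1+50+14 = 102, so the proportions are 0.02941, 0.08824, 0.11765, 0.12745, 0.0098, 0.4902, 0.13725 (working shown to 5 dp, full precision carried).
D = 0.02941² + 0.08824² + 0.11765² + 0.12745² + 0.0098² + 0.4902² + 0.13725² = 0.00087 + 0.00779 + 0.01384 + 0.01624 + 0.00010 + 0.24029 + 0.01884 = 0.29796.
So 1 − D = 0.70204, i.e. 0.702 to 3 decimal places.

0.702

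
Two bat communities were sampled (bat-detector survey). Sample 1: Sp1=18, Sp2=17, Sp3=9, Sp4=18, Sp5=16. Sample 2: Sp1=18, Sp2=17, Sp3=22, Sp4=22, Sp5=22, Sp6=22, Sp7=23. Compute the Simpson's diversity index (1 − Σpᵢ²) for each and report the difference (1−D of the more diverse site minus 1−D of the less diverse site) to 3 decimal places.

0.065

Sample 1: N=78, proportions 0.23077, 0.21795, 0.11538, 0.23077, 0.20513, giving 1−D = 0.79060 (working shown to 5 dp, full precision carried).
Sample 2: N=146, proportions 0.12329, 0.11644, 0.15068, 0.15068, 0.15068, 0.15068, 0.15753, giving 1−D = 0.85560.
Difference = |0.79060 − 0.85560| = 0.06500, i.e. 0.065 to 3 decimal places.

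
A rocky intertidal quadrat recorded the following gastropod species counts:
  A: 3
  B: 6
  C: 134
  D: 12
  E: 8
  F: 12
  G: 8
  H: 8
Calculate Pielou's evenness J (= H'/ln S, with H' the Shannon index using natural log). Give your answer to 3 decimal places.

Total N = 3+6+134+12+8+12+8+8 = 191, so the proportions are 0.01571, 0.03141, 0.70157, 0.06283, 0.04188, 0.06283, 0.04188, 0.04188 (working shown to 5 dp, full precision carried).
H' = −Σ pᵢ ln pᵢ = −((-0.06524) + (-0.10871) + (-0.24866) + (-0.17387) + (-0.13289) + (-0.17387) + (-0.13289) + (-0.13289)) = 1.16902.
With S = 8 species, ln S = 2.07944, so J = 1.16902/2.07944 = 0.56218, i.e. 0.562 to 3 decimal places.

0.562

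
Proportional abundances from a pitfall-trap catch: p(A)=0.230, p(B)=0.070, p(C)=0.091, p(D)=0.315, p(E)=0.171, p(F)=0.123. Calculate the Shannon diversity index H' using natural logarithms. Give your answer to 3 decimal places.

1.666

Each pᵢ ln pᵢ term (working shown to 5 dp, full precision carried): 0.23×(-1.46968)=-0.33803, 0.07×(-2.65926)=-0.18615, 0.091×(-2.39690)=-0.21812, 0.315×(-1.15518)=-0.36388, 0.171×(-1.76609)=-0.30200, 0.123×(-2.09557)=-0.25776.
Sum = -1.66593, so H' = 1.666.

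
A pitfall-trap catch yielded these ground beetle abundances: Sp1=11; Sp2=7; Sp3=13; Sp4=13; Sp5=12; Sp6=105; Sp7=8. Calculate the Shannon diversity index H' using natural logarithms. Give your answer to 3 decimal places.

Total N = 11+7+13+13+12+105+8 = 169, so the proportions are 0.06509, 0.04142, 0.07692, 0.07692, 0.07101, 0.6213, 0.04734 (working shown to 5 dp, full precision carried).
Each pᵢ ln pᵢ term: 0.06509×(-2.73200)=-0.17782, 0.04142×(-3.18399)=-0.13188, 0.07692×(-2.56495)=-0.19730, 0.07692×(-2.56495)=-0.19730, 0.07101×(-2.64499)=-0.18781, 0.6213×(-0.47594)=-0.29570, 0.04734×(-3.05046)=-0.14440.
Sum = -1.33222, so H' = 1.332.

1.332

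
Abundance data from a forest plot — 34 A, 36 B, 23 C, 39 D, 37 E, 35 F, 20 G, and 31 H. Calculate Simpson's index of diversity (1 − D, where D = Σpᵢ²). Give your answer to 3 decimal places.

Total N = 34+36+23+39+37+35+20+31 = 255, so the proportions are 0.13333, 0.14118, 0.0902, 0.15294, 0.1451, 0.13725, 0.07843, 0.12157 (working shown to 5 dp, full precision carried).
D = 0.13333² + 0.14118² + 0.0902² + 0.15294² + 0.1451² + 0.13725² + 0.07843² + 0.12157² = 0.01778 + 0.01993 + 0.00814 + 0.02339 + 0.02105 + 0.01884 + 0.00615 + 0.01478 = 0.13006.
So 1 − D = 0.86994, i.e. 0.870 to 3 decimal places.

0.870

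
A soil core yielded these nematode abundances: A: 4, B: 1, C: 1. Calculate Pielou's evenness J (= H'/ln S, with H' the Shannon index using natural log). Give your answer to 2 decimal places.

Total N = 4+1+1 = 6, so the proportions are 0.6667, 0.1667, 0.1667 (working shown to 4 dp, full precision carried).
H' = −Σ pᵢ ln pᵢ = −((-0.2703) + (-0.2986) + (-0.2986)) = 0.8676.
With S = 3 species, ln S = 1.0986, so J = 0.8676/1.0986 = 0.7897, i.e. 0.79 to 2 decimal places.

0.79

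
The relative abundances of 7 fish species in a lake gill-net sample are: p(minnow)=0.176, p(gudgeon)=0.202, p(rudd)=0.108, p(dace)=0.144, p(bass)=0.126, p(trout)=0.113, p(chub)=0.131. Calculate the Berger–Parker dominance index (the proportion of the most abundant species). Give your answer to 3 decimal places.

0.202

The largest proportion is 0.202, i.e. d = 0.202 to 3 decimal places.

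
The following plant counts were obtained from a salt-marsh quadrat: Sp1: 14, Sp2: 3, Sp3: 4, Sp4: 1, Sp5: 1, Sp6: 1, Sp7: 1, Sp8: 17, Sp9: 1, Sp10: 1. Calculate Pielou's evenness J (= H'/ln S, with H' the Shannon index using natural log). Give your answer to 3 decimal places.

0.716

Total N = 14+3+4+1+1+1+1+17+1+1 = 44, so the proportions are 0.31818, 0.06818, 0.09091, 0.02273, 0.02273, 0.02273, 0.02273, 0.38636, 0.02273, 0.02273 (working shown to 5 dp, full precision carried).
H' = −Σ pᵢ ln pᵢ = −((-0.36436) + (-0.18311) + (-0.21799) + (-0.08600) + (-0.08600) + (-0.08600) + (-0.08600) + (-0.36742) + (-0.08600) + (-0.08600)) = 1.64891.
With S = 10 species, ln S = 2.30259, so J = 1.64891/2.30259 = 0.71611, i.e. 0.716 to 3 decimal places.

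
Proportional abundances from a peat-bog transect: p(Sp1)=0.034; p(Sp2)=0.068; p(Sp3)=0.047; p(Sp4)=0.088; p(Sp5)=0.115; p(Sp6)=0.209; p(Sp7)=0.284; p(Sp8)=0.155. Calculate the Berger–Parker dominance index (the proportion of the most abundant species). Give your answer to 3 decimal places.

The largest proportion is 0.284, i.e. d = 0.284 to 3 decimal places.

0.284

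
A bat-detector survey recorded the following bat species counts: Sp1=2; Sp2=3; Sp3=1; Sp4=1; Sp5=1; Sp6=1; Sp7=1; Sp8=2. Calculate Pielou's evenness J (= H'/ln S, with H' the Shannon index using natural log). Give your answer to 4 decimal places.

0.9518

Total N = 2+3+1+1+1+1+1+2 = 12, so the proportions are 0.166667, 0.25, 0.083333, 0.083333, 0.083333, 0.083333, 0.083333, 0.166667 (working shown to 6 dp, full precision carried).
H' = −Σ pᵢ ln pᵢ = −((-0.298627) + (-0.346574) + (-0.207076) + (-0.207076) + (-0.207076) + (-0.207076) + (-0.207076) + (-0.298627)) = 1.979205.
With S = 8 species, ln S = 2.079442, so J = 1.979205/2.079442 = 0.951796, i.e. 0.9518 to 4 decimal places.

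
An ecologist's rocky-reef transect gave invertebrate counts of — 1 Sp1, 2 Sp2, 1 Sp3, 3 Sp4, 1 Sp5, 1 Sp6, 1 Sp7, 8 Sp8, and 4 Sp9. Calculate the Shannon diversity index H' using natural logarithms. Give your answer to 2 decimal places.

Total N = 1+2+1+3+1+1+1+8+4 = 22, so the proportions are 0.0455, 0.0909, 0.0455, 0.1364, 0.0455, 0.0455, 0.0455, 0.3636, 0.1818 (working shown to 4 dp, full precision carried).
Each pᵢ ln pᵢ term: 0.0455×(-3.0910)=-0.1405, 0.0909×(-2.3979)=-0.2180, 0.0455×(-3.0910)=-0.1405, 0.1364×(-1.9924)=-0.2717, 0.0455×(-3.0910)=-0.1405, 0.0455×(-3.0910)=-0.1405, 0.0455×(-3.0910)=-0.1405, 0.3636×(-1.0116)=-0.3679, 0.1818×(-1.7047)=-0.3100.
Sum = -1.8700, so H' = 1.87.

1.87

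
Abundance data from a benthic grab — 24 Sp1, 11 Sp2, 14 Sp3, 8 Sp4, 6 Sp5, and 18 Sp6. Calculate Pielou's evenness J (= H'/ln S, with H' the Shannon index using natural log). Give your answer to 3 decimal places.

Total N = 24+11+14+8+6+18 = 81, so the proportions are 0.2963, 0.1358, 0.17284, 0.09877, 0.07407, 0.22222 (working shown to 5 dp, full precision carried).
H' = −Σ pᵢ ln pᵢ = −((-0.36041) + (-0.27114) + (-0.30340) + (-0.22864) + (-0.19279) + (-0.33424)) = 1.69063.
With S = 6 species, ln S = 1.79176, so J = 1.69063/1.79176 = 0.94356, i.e. 0.944 to 3 decimal places.

0.944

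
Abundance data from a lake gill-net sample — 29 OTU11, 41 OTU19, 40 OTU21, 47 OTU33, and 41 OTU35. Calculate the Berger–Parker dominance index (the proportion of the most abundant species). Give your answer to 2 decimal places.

Total N = 29+41+40+47+41 = 198, so the proportions are 0.1465, 0.2071, 0.202, 0.2374, 0.2071 (working shown to 4 dp, full precision carried).
The largest proportion is 0.2374, i.e. d = 0.24 to 2 decimal places.

0.24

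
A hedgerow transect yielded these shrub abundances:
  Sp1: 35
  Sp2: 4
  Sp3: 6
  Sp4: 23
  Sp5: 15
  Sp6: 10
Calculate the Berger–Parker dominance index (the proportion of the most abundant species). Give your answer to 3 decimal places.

0.376

Total N = 35+4+6+23+15+10 = 93, so the proportions are 0.37634, 0.04301, 0.06452, 0.24731, 0.16129, 0.10753 (working shown to 5 dp, full precision carried).
The largest proportion is 0.37634, i.e. d = 0.376 to 3 decimal places.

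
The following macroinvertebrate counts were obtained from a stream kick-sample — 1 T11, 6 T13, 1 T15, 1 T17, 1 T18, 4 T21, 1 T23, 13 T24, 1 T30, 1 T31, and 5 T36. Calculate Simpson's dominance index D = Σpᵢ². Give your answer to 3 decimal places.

0.207

Total N = 1+6+1+1+1+4+1+13+1+1+5 = 35, so the proportions are 0.02857, 0.17143, 0.02857, 0.02857, 0.02857, 0.11429, 0.02857, 0.37143, 0.02857, 0.02857, 0.14286 (working shown to 5 dp, full precision carried).
D = 0.02857² + 0.17143² + 0.02857² + 0.02857² + 0.02857² + 0.11429² + 0.02857² + 0.37143² + 0.02857² + 0.02857² + 0.14286² = 0.00082 + 0.02939 + 0.00082 + 0.00082 + 0.00082 + 0.01306 + 0.00082 + 0.13796 + 0.00082 + 0.00082 + 0.02041 = 0.20653.
To 3 decimal places, D = 0.207.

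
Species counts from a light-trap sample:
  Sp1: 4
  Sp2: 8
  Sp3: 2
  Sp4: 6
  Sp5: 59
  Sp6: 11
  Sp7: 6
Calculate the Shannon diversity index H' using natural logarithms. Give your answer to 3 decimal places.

Total N = 4+8+2+6+59+11+6 = 96, so the proportions are 0.04167, 0.08333, 0.02083, 0.0625, 0.61458, 0.11458, 0.0625 (working shown to 5 dp, full precision carried).
Each pᵢ ln pᵢ term: 0.04167×(-3.17805)=-0.13242, 0.08333×(-2.48491)=-0.20708, 0.02083×(-3.87120)=-0.08065, 0.0625×(-2.77259)=-0.17329, 0.61458×(-0.48681)=-0.29919, 0.11458×(-2.16645)=-0.24824, 0.0625×(-2.77259)=-0.17329.
Sum = -1.31414, so H' = 1.314.

1.314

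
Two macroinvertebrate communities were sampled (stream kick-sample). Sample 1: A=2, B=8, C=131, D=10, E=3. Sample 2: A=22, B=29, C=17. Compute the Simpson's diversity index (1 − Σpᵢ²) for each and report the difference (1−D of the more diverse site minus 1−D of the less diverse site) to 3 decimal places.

0.382

Sample 1: N=154, proportions 0.01299, 0.05195, 0.85065, 0.06494, 0.01948, giving 1−D = 0.26893 (working shown to 5 dp, full precision carried).
Sample 2: N=68, proportions 0.32353, 0.42647, 0.25, giving 1−D = 0.65095.
Difference = |0.26893 − 0.65095| = 0.38202, i.e. 0.382 to 3 decimal places.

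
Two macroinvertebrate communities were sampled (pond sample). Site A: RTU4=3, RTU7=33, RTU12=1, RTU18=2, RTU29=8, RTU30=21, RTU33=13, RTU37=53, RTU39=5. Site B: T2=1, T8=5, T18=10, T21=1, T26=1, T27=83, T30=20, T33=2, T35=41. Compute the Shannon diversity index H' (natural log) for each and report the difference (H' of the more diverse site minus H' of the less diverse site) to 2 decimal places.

Site A: N=139, proportions 0.021583, 0.23741, 0.007194, 0.014388, 0.057554, 0.151079, 0.093525, 0.381295, 0.035971, giving H' = 1.679406 (working shown to 6 dp, full precision carried).
Site B: N=164, proportions 0.006098, 0.030488, 0.060976, 0.006098, 0.006098, 0.506098, 0.121951, 0.012195, 0.25, giving H' = 1.371853.
Difference = |1.679406 − 1.371853| = 0.307553, i.e. 0.31 to 2 decimal places.

0.31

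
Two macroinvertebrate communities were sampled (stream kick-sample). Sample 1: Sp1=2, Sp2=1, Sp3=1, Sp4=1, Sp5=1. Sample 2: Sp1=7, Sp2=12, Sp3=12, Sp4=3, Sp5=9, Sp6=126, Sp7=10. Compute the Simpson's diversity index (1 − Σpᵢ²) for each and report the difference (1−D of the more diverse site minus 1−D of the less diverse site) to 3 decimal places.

Sample 1: N=6, proportions 0.33333, 0.16667, 0.16667, 0.16667, 0.16667, giving 1−D = 0.77778 (working shown to 5 dp, full precision carried).
Sample 2: N=179, proportions 0.03911, 0.06704, 0.06704, 0.01676, 0.05028, 0.70391, 0.05587, giving 1−D = 0.48806.
Difference = |0.77778 − 0.48806| = 0.28972, i.e. 0.290 to 3 decimal places.

0.290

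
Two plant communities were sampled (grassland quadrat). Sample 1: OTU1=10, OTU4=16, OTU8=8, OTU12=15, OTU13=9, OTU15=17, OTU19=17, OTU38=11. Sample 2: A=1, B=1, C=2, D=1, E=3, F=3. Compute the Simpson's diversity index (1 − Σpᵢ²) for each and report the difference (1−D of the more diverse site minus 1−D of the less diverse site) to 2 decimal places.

0.07

Sample 1: N=103, proportions 0.0971, 0.1553, 0.0777, 0.1456, 0.0874, 0.165, 0.165, 0.1068, giving 1−D = 0.8657 (working shown to 4 dp, full precision carried).
Sample 2: N=11, proportions 0.0909, 0.0909, 0.1818, 0.0909, 0.2727, 0.2727, giving 1−D = 0.7934.
Difference = |0.8657 − 0.7934| = 0.0723, i.e. 0.07 to 2 decimal places.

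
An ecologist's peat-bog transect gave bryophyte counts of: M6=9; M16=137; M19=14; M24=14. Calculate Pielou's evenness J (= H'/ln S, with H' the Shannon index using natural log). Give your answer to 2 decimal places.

Total N = 9+137+14+14 = 174, so the proportions are 0.0517, 0.7874, 0.0805, 0.0805 (working shown to 4 dp, full precision carried).
H' = −Σ pᵢ ln pᵢ = −((-0.1532) + (-0.1882) + (-0.2028) + (-0.2028)) = 0.7470.
With S = 4 species, ln S = 1.3863, so J = 0.7470/1.3863 = 0.5388, i.e. 0.54 to 2 decimal places.

0.54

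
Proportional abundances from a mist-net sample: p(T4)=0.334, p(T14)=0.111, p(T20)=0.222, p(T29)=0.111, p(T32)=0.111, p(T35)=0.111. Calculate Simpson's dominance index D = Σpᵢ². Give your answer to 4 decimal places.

0.2101

D = 0.334² + 0.111² + 0.222² + 0.111² + 0.111² + 0.111² = 0.111556 + 0.012321 + 0.049284 + 0.012321 + 0.012321 + 0.012321 = 0.210124 (working shown to 6 dp, full precision carried).
To 4 decimal places, D = 0.2101.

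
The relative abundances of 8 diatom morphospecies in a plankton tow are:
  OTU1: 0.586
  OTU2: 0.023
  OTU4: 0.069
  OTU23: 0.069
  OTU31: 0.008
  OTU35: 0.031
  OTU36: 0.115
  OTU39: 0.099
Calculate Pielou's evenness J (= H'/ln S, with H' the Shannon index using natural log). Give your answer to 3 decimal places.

0.670

H' = −Σ pᵢ ln pᵢ = −((-0.31318) + (-0.08676) + (-0.18448) + (-0.18448) + (-0.03863) + (-0.10769) + (-0.24872) + (-0.22895)) = 1.39289 (working shown to 5 dp, full precision carried).
With S = 8 species, ln S = 2.07944, so J = 1.39289/2.07944 = 0.66984, i.e. 0.670 to 3 decimal places.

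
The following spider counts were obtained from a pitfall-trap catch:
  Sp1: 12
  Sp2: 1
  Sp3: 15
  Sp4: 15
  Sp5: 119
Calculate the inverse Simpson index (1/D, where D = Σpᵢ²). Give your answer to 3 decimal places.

Total N = 12+1+15+15+119 = 162, so the proportions are 0.074074, 0.006173, 0.092593, 0.092593, 0.734568 (working shown to 6 dp, full precision carried).
D = 0.074074² + 0.006173² + 0.092593² + 0.092593² + 0.734568² = 0.005487 + 0.000038 + 0.008573 + 0.008573 + 0.539590 = 0.562262.
So 1/D = 1.77853, i.e. 1.779 to 3 decimal places.

1.779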